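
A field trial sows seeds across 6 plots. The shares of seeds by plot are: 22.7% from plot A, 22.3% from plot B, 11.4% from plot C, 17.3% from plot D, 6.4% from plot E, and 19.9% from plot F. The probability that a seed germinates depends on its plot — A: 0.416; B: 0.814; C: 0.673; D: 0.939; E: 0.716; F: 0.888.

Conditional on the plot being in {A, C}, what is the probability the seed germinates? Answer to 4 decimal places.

P(G|S) ≈ 0.5019

Let S = {A, C}.
P(S) = 0.227 + 0.114 = 0.341.
P(G ∩ S) = 0.416·0.227 + 0.673·0.114 = 0.094432 + 0.076722 = 0.171154.
P(G | S) = 0.171154 / 0.341 = 0.501918…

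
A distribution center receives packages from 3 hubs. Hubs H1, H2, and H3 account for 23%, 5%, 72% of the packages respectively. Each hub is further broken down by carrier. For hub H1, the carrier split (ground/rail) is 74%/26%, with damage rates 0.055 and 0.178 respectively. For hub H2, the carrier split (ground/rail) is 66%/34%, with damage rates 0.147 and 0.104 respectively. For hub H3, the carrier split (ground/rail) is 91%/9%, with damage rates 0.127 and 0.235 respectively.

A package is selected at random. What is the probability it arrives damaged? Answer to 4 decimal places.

P(D|H1) = 0.74·0.055 + 0.26·0.178 = 0.0407 + 0.04628 = 0.08698
P(D|H2) = 0.66·0.147 + 0.34·0.104 = 0.09702 + 0.03536 = 0.13238
P(D|H3) = 0.91·0.127 + 0.09·0.235 = 0.11557 + 0.02115 = 0.13672
Then overall,
P(D) = 0.23·0.08698 + 0.05·0.13238 + 0.72·0.13672
      = 0.0200054 + 0.006619 + 0.0984384 = 0.1250628

P(D) ≈ 0.1251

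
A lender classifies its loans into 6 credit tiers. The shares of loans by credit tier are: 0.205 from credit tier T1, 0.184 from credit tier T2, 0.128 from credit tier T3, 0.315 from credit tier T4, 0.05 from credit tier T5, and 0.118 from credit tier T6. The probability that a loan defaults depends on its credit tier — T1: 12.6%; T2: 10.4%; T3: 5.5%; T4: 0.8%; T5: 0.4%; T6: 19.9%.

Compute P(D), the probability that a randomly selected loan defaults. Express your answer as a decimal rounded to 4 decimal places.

P(D) = P(D|T1)·P(T1) + P(D|T2)·P(T2) + P(D|T3)·P(T3) + P(D|T4)·P(T4) + P(D|T5)·P(T5) + P(D|T6)·P(T6)
      = 0.126·0.205 + 0.104·0.184 + 0.055·0.128 + 0.008·0.315 + 0.004·0.05 + 0.199·0.118
      = 0.02583 + 0.019136 + 0.00704 + 0.00252 + 0.0002 + 0.023482 = 0.078208

0.0782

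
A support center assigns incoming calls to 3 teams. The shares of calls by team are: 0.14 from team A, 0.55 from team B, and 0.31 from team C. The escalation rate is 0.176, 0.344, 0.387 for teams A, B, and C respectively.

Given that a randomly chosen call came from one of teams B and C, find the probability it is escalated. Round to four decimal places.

Let S = {B, C}.
P(S) = 0.55 + 0.31 = 0.86.
P(E ∩ S) = 0.344·0.55 + 0.387·0.31 = 0.1892 + 0.11997 = 0.30917.
P(E | S) = 0.30917 / 0.86 = 0.359500…

P(E|S) ≈ 0.3595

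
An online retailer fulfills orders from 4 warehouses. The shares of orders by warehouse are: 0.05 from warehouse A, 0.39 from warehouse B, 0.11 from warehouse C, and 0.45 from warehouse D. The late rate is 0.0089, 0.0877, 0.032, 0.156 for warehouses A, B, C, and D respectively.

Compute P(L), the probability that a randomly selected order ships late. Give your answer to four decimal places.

By the law of total probability,
P(L) = P(L|A)·P(A) + P(L|B)·P(B) + P(L|C)·P(C) + P(L|D)·P(D)
      = 0.0089·0.05 + 0.0877·0.39 + 0.032·0.11 + 0.156·0.45
      = 0.000445 + 0.034203 + 0.00352 + 0.0702 = 0.108368

0.1084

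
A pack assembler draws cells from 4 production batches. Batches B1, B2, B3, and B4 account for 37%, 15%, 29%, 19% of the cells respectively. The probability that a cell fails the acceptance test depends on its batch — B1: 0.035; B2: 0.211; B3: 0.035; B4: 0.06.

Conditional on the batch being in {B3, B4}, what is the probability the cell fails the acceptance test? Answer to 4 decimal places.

0.0449

Let S = {B3, B4}.
P(S) = 0.29 + 0.19 = 0.48.
P(F ∩ S) = 0.035·0.29 + 0.06·0.19 = 0.01015 + 0.0114 = 0.02155.
P(F | S) = 0.02155 / 0.48 = 0.044896…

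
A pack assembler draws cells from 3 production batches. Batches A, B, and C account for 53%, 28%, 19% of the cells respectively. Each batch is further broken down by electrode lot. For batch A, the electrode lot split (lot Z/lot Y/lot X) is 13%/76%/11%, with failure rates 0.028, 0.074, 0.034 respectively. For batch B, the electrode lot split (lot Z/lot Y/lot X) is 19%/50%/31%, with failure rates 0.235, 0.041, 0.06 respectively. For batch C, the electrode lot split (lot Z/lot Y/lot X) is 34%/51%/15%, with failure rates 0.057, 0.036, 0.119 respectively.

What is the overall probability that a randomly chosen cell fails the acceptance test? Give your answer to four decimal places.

0.0677

P(F|A) = 0.13·0.028 + 0.76·0.074 + 0.11·0.034 = 0.00364 + 0.05624 + 0.00374 = 0.06362
P(F|B) = 0.19·0.235 + 0.5·0.041 + 0.31·0.06 = 0.04465 + 0.0205 + 0.0186 = 0.08375
P(F|C) = 0.34·0.057 + 0.51·0.036 + 0.15·0.119 = 0.01938 + 0.01836 + 0.01785 = 0.05559
Then overall,
P(F) = 0.53·0.06362 + 0.28·0.08375 + 0.19·0.05559
      = 0.0337186 + 0.02345 + 0.0105621 = 0.0677307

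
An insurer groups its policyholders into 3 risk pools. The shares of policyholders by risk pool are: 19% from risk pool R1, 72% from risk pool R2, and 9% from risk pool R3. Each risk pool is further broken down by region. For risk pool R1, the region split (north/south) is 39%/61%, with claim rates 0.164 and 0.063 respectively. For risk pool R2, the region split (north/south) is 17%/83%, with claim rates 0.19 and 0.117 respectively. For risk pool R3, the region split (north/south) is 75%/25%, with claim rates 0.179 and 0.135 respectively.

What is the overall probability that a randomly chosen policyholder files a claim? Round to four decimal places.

P(C) ≈ 0.1277

P(C|R1) = 0.39·0.164 + 0.61·0.063 = 0.06396 + 0.03843 = 0.10239
P(C|R2) = 0.17·0.19 + 0.83·0.117 = 0.0323 + 0.09711 = 0.12941
P(C|R3) = 0.75·0.179 + 0.25·0.135 = 0.13425 + 0.03375 = 0.168
Then overall,
P(C) = 0.19·0.10239 + 0.72·0.12941 + 0.09·0.168
      = 0.0194541 + 0.0931752 + 0.01512 = 0.1277493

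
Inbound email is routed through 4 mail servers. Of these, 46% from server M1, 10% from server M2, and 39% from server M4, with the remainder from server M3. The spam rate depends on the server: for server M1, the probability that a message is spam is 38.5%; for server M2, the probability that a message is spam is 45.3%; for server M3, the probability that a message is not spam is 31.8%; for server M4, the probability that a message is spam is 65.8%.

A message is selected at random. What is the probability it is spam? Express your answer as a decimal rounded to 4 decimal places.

P(M3) = 1 − (0.46 + 0.1 + 0.39) = 0.05.
P(S|M3) = 1 − 0.318 = 0.682.
P(S) = P(S|M1)·P(M1) + P(S|M2)·P(M2) + P(S|M3)·P(M3) + P(S|M4)·P(M4)
      = 0.385·0.46 + 0.453·0.1 + 0.682·0.05 + 0.658·0.39
      = 0.1771 + 0.0453 + 0.0341 + 0.25662 = 0.51312

0.5131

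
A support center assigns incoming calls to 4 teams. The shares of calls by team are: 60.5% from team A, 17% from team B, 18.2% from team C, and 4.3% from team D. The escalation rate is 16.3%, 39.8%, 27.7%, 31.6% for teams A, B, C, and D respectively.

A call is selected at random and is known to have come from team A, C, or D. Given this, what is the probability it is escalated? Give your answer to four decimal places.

Let S = {A, C, D}.
P(S) = 0.605 + 0.182 + 0.043 = 0.83.
P(E ∩ S) = 0.163·0.605 + 0.277·0.182 + 0.316·0.043 = 0.098615 + 0.050414 + 0.013588 = 0.162617.
P(E | S) = 0.162617 / 0.83 = 0.195924…

0.1959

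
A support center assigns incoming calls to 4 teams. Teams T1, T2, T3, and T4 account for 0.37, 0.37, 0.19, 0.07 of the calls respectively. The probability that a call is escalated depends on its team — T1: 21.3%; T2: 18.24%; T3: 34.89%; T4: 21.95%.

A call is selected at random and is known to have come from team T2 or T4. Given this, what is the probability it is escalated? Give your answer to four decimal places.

0.1883

Let S = {T2, T4}.
P(S) = 0.37 + 0.07 = 0.44.
P(E ∩ S) = 0.1824·0.37 + 0.2195·0.07 = 0.067488 + 0.015365 = 0.082853.
P(E | S) = 0.082853 / 0.44 = 0.188302…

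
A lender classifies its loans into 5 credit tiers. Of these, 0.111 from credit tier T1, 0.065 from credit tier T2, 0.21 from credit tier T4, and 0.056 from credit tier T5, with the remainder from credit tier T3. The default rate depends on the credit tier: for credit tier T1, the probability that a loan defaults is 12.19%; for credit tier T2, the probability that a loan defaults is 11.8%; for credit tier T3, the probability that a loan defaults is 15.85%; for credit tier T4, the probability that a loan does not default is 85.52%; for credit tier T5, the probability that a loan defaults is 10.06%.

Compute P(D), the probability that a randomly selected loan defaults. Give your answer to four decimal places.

P(D) ≈ 0.1457

P(T3) = 1 − (0.111 + 0.065 + 0.21 + 0.056) = 0.558.
P(D|T4) = 1 − 0.8552 = 0.1448.
By the law of total probability,
P(D) = P(D|T1)·P(T1) + P(D|T2)·P(T2) + P(D|T3)·P(T3) + P(D|T4)·P(T4) + P(D|T5)·P(T5)
      = 0.1219·0.111 + 0.118·0.065 + 0.1585·0.558 + 0.1448·0.21 + 0.1006·0.056
      = 0.0135309 + 0.00767 + 0.088443 + 0.030408 + 0.0056336 = 0.1456855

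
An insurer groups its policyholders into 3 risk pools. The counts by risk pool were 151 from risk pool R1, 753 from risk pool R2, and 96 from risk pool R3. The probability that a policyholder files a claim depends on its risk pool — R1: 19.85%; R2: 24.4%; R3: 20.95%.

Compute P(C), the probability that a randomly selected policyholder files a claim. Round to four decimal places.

P(C) ≈ 0.2338

Total: 151 + 753 + 96 = 1000.
P(R1) = 151/1000 = 0.151. P(R2) = 753/1000 = 0.753. P(R3) = 96/1000 = 0.096.
P(C) = P(C|R1)·P(R1) + P(C|R2)·P(R2) + P(C|R3)·P(R3)
      = 0.1985·0.151 + 0.244·0.753 + 0.2095·0.096
      = 0.0299735 + 0.183732 + 0.020112 = 0.2338175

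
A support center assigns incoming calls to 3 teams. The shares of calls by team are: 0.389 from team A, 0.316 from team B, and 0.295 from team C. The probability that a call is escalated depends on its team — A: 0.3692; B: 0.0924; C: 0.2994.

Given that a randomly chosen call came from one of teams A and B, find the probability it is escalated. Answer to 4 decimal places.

Let S = {A, B}.
P(S) = 0.389 + 0.316 = 0.705.
P(E ∩ S) = 0.3692·0.389 + 0.0924·0.316 = 0.1436188 + 0.0291984 = 0.1728172.
P(E | S) = 0.1728172 / 0.705 = 0.245131…

P(E|S) ≈ 0.2451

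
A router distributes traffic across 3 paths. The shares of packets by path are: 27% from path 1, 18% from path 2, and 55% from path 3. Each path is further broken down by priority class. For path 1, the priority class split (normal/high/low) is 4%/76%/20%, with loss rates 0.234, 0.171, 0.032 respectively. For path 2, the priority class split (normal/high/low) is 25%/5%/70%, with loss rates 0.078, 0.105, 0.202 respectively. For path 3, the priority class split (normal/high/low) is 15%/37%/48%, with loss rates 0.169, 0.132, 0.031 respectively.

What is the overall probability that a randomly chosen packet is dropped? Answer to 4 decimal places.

P(L) ≈ 0.1182

P(L|1) = 0.04·0.234 + 0.76·0.171 + 0.2·0.032 = 0.00936 + 0.12996 + 0.0064 = 0.14572
P(L|2) = 0.25·0.078 + 0.05·0.105 + 0.7·0.202 = 0.0195 + 0.00525 + 0.1414 = 0.16615
P(L|3) = 0.15·0.169 + 0.37·0.132 + 0.48·0.031 = 0.02535 + 0.04884 + 0.01488 = 0.08907
Then overall,
P(L) = 0.27·0.14572 + 0.18·0.16615 + 0.55·0.08907
      = 0.0393444 + 0.029907 + 0.0489885 = 0.1182399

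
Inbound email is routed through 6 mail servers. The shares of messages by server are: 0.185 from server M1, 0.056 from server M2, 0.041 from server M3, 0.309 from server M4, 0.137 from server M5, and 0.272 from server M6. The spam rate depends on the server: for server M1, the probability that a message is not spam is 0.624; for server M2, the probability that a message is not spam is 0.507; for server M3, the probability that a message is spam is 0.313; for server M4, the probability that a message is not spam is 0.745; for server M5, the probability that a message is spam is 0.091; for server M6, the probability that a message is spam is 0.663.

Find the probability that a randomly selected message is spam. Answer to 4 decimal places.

P(S) ≈ 0.3816

P(S|M1) = 1 − 0.624 = 0.376.
P(S|M2) = 1 − 0.507 = 0.493.
P(S|M4) = 1 − 0.745 = 0.255.
By the law of total probability,
P(S) = P(S|M1)·P(M1) + P(S|M2)·P(M2) + P(S|M3)·P(M3) + P(S|M4)·P(M4) + P(S|M5)·P(M5) + P(S|M6)·P(M6)
      = 0.376·0.185 + 0.493·0.056 + 0.313·0.041 + 0.255·0.309 + 0.091·0.137 + 0.663·0.272
      = 0.06956 + 0.027608 + 0.012833 + 0.078795 + 0.012467 + 0.180336 = 0.381599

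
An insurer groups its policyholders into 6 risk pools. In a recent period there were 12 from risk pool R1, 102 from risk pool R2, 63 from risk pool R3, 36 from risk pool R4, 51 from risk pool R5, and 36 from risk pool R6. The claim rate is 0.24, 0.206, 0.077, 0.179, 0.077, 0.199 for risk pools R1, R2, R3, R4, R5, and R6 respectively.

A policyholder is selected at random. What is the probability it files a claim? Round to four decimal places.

0.1543

Total: 12 + 102 + 63 + 36 + 51 + 36 = 300.
P(R1) = 12/300 = 0.04. P(R2) = 102/300 = 0.34. P(R3) = 63/300 = 0.21. P(R4) = 36/300 = 0.12. P(R5) = 51/300 = 0.17. P(R6) = 36/300 = 0.12.
Summing over the partition,
P(C) = P(C|R1)·P(R1) + P(C|R2)·P(R2) + P(C|R3)·P(R3) + P(C|R4)·P(R4) + P(C|R5)·P(R5) + P(C|R6)·P(R6)
      = 0.24·0.04 + 0.206·0.34 + 0.077·0.21 + 0.179·0.12 + 0.077·0.17 + 0.199·0.12
      = 0.0096 + 0.07004 + 0.01617 + 0.02148 + 0.01309 + 0.02388 = 0.15426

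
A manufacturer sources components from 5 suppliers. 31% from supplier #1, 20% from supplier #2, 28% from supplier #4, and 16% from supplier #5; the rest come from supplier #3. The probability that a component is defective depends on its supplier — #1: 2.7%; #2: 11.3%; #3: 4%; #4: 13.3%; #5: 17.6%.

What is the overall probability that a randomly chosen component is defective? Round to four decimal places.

P(D) ≈ 0.0984

P(#3) = 1 − (0.31 + 0.2 + 0.28 + 0.16) = 0.05.
By the law of total probability,
P(D) = P(D|#1)·P(#1) + P(D|#2)·P(#2) + P(D|#3)·P(#3) + P(D|#4)·P(#4) + P(D|#5)·P(#5)
      = 0.027·0.31 + 0.113·0.2 + 0.04·0.05 + 0.133·0.28 + 0.176·0.16
      = 0.00837 + 0.0226 + 0.002 + 0.03724 + 0.02816 = 0.09837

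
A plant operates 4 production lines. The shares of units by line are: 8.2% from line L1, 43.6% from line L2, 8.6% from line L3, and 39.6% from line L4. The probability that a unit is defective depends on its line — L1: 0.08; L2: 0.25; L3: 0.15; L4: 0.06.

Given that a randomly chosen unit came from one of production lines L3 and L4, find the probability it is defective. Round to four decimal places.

Let S = {L3, L4}.
P(S) = 0.086 + 0.396 = 0.482.
P(D ∩ S) = 0.15·0.086 + 0.06·0.396 = 0.0129 + 0.02376 = 0.03666.
P(D | S) = 0.03666 / 0.482 = 0.076058…

0.0761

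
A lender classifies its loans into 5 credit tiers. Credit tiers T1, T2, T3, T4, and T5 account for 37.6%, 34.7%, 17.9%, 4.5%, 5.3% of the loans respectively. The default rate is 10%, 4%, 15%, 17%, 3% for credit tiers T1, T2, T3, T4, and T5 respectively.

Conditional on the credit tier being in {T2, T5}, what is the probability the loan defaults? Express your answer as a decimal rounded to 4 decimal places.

Let S = {T2, T5}.
P(S) = 0.347 + 0.053 = 0.4.
P(D ∩ S) = 0.04·0.347 + 0.03·0.053 = 0.01388 + 0.00159 = 0.01547.
P(D | S) = 0.01547 / 0.4 = 0.038675…

0.0387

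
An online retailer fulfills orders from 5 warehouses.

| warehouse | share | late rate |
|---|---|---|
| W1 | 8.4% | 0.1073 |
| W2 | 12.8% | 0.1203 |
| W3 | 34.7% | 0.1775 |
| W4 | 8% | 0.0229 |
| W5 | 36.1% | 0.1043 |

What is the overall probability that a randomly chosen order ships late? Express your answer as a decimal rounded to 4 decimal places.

Summing over the partition,
P(L) = P(L|W1)·P(W1) + P(L|W2)·P(W2) + P(L|W3)·P(W3) + P(L|W4)·P(W4) + P(L|W5)·P(W5)
      = 0.1073·0.084 + 0.1203·0.128 + 0.1775·0.347 + 0.0229·0.08 + 0.1043·0.361
      = 0.0090132 + 0.0153984 + 0.0615925 + 0.001832 + 0.0376523 = 0.1254884

0.1255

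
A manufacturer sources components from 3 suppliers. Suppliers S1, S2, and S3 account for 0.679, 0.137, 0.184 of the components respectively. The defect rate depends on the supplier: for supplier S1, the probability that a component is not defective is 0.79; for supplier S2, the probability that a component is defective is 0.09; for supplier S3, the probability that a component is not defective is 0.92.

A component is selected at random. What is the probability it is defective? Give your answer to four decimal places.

P(D|S1) = 1 − 0.79 = 0.21.
P(D|S3) = 1 − 0.92 = 0.08.
P(D) = P(D|S1)·P(S1) + P(D|S2)·P(S2) + P(D|S3)·P(S3)
      = 0.21·0.679 + 0.09·0.137 + 0.08·0.184
      = 0.14259 + 0.01233 + 0.01472 = 0.16964

0.1696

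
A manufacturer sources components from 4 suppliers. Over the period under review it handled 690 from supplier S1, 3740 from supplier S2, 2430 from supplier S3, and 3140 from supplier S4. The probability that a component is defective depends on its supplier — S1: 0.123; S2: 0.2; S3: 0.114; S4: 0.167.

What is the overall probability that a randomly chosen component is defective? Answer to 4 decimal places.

Total: 690 + 3740 + 2430 + 3140 = 10000.
P(S1) = 690/10000 = 0.069. P(S2) = 3740/10000 = 0.374. P(S3) = 2430/10000 = 0.243. P(S4) = 3140/10000 = 0.314.
By the law of total probability,
P(D) = P(D|S1)·P(S1) + P(D|S2)·P(S2) + P(D|S3)·P(S3) + P(D|S4)·P(S4)
      = 0.123·0.069 + 0.2·0.374 + 0.114·0.243 + 0.167·0.314
      = 0.008487 + 0.0748 + 0.027702 + 0.052438 = 0.163427

0.1634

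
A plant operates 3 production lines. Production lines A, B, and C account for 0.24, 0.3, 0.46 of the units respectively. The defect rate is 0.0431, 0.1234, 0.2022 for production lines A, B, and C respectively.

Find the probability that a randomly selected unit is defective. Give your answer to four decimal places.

0.1404

P(D) = P(D|A)·P(A) + P(D|B)·P(B) + P(D|C)·P(C)
      = 0.0431·0.24 + 0.1234·0.3 + 0.2022·0.46
      = 0.010344 + 0.03702 + 0.093012 = 0.140376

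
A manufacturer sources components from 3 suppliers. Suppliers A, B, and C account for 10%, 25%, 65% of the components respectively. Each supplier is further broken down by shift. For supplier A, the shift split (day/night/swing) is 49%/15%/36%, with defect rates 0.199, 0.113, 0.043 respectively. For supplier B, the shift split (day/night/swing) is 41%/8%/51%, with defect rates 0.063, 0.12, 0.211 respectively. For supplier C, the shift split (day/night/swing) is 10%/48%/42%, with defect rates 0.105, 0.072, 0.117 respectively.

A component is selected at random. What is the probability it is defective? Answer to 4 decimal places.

P(D|A) = 0.49·0.199 + 0.15·0.113 + 0.36·0.043 = 0.09751 + 0.01695 + 0.01548 = 0.12994
P(D|B) = 0.41·0.063 + 0.08·0.12 + 0.51·0.211 = 0.02583 + 0.0096 + 0.10761 = 0.14304
P(D|C) = 0.1·0.105 + 0.48·0.072 + 0.42·0.117 = 0.0105 + 0.03456 + 0.04914 = 0.0942
By total probability over the outer partition,
P(D) = 0.1·0.12994 + 0.25·0.14304 + 0.65·0.0942
      = 0.012994 + 0.03576 + 0.06123 = 0.109984

0.1100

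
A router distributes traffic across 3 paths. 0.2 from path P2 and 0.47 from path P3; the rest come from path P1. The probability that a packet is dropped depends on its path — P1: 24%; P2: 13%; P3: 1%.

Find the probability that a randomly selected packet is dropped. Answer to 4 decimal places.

P(L) ≈ 0.1099

P(P1) = 1 − (0.2 + 0.47) = 0.33.
By the law of total probability,
P(L) = P(L|P1)·P(P1) + P(L|P2)·P(P2) + P(L|P3)·P(P3)
      = 0.24·0.33 + 0.13·0.2 + 0.01·0.47
      = 0.0792 + 0.026 + 0.0047 = 0.1099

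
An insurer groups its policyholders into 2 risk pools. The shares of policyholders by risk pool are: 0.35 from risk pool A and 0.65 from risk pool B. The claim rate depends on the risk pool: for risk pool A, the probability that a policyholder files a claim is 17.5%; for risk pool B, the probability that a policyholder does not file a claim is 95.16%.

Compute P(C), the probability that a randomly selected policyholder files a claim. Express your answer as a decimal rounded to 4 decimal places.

P(C) ≈ 0.0927

P(C|B) = 1 − 0.9516 = 0.0484.
Summing over the partition,
P(C) = P(C|A)·P(A) + P(C|B)·P(B)
      = 0.175·0.35 + 0.0484·0.65
      = 0.06125 + 0.03146 = 0.09271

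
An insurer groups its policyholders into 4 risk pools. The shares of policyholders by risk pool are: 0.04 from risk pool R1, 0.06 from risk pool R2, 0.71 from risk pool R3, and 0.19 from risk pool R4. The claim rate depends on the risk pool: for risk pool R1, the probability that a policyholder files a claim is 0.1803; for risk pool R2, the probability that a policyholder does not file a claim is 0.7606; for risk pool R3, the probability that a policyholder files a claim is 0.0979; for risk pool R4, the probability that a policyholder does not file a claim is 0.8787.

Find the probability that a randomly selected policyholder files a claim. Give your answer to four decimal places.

P(C) ≈ 0.1141

P(C|R2) = 1 − 0.7606 = 0.2394.
P(C|R4) = 1 − 0.8787 = 0.1213.
P(C) = P(C|R1)·P(R1) + P(C|R2)·P(R2) + P(C|R3)·P(R3) + P(C|R4)·P(R4)
      = 0.1803·0.04 + 0.2394·0.06 + 0.0979·0.71 + 0.1213·0.19
      = 0.007212 + 0.014364 + 0.069509 + 0.023047 = 0.114132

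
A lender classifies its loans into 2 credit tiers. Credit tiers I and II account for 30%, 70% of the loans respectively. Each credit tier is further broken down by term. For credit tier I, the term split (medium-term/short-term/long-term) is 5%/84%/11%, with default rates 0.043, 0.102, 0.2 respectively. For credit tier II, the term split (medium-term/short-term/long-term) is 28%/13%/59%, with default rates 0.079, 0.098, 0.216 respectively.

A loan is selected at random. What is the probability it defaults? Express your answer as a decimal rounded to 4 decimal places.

P(D|I) = 0.05·0.043 + 0.84·0.102 + 0.11·0.2 = 0.00215 + 0.08568 + 0.022 = 0.10983
P(D|II) = 0.28·0.079 + 0.13·0.098 + 0.59·0.216 = 0.02212 + 0.01274 + 0.12744 = 0.1623
Then overall,
P(D) = 0.3·0.10983 + 0.7·0.1623
      = 0.032949 + 0.11361 = 0.146559

0.1466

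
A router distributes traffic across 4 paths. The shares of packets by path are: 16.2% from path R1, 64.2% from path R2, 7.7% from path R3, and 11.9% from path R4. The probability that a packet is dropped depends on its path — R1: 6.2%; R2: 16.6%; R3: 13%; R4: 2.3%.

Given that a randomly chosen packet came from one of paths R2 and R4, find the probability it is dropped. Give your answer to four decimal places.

0.1436

Let S = {R2, R4}.
P(S) = 0.642 + 0.119 = 0.761.
P(L ∩ S) = 0.166·0.642 + 0.023·0.119 = 0.106572 + 0.002737 = 0.109309.
P(L | S) = 0.109309 / 0.761 = 0.143639…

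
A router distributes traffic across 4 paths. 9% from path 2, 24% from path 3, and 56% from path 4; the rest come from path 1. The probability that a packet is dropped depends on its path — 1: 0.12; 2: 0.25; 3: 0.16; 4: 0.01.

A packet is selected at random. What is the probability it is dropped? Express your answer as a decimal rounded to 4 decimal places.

P(1) = 1 − (0.09 + 0.24 + 0.56) = 0.11.
P(L) = P(L|1)·P(1) + P(L|2)·P(2) + P(L|3)·P(3) + P(L|4)·P(4)
      = 0.12·0.11 + 0.25·0.09 + 0.16·0.24 + 0.01·0.56
      = 0.0132 + 0.0225 + 0.0384 + 0.0056 = 0.0797

0.0797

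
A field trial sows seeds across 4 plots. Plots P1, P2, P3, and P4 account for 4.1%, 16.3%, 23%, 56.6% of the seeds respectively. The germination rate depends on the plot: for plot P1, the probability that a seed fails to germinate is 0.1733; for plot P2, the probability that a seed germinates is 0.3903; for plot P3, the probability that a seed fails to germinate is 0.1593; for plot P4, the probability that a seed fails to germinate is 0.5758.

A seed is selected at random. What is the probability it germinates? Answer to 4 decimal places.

0.5310

P(G|P1) = 1 − 0.1733 = 0.8267.
P(G|P3) = 1 − 0.1593 = 0.8407.
P(G|P4) = 1 − 0.5758 = 0.4242.
P(G) = P(G|P1)·P(P1) + P(G|P2)·P(P2) + P(G|P3)·P(P3) + P(G|P4)·P(P4)
      = 0.8267·0.041 + 0.3903·0.163 + 0.8407·0.23 + 0.4242·0.566
      = 0.0338947 + 0.0636189 + 0.193361 + 0.2400972 = 0.5309718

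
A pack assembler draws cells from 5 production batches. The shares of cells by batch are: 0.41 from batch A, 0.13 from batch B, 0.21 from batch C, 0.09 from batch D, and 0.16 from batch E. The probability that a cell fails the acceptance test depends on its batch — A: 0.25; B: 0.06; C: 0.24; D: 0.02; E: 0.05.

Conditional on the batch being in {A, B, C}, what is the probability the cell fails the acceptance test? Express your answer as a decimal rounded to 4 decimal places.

0.2143

Let S = {A, B, C}.
P(S) = 0.41 + 0.13 + 0.21 = 0.75.
P(F ∩ S) = 0.25·0.41 + 0.06·0.13 + 0.24·0.21 = 0.1025 + 0.0078 + 0.0504 = 0.1607.
P(F | S) = 0.1607 / 0.75 = 0.214267…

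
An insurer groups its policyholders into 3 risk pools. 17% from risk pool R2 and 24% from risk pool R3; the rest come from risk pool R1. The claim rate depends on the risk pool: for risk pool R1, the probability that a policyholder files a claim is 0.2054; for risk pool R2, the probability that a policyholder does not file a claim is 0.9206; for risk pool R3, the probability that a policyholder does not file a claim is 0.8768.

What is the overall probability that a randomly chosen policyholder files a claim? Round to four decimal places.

0.1643

P(R1) = 1 − (0.17 + 0.24) = 0.59.
P(C|R2) = 1 − 0.9206 = 0.0794.
P(C|R3) = 1 − 0.8768 = 0.1232.
P(C) = P(C|R1)·P(R1) + P(C|R2)·P(R2) + P(C|R3)·P(R3)
      = 0.2054·0.59 + 0.0794·0.17 + 0.1232·0.24
      = 0.121186 + 0.013498 + 0.029568 = 0.164252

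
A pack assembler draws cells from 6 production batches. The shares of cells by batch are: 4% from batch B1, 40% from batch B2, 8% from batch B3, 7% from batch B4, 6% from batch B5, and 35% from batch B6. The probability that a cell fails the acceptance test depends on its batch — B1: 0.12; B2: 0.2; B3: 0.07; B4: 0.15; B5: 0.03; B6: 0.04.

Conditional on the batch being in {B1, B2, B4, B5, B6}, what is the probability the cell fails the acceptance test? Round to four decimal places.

0.1208

Let S = {B1, B2, B4, B5, B6}.
P(S) = 0.04 + 0.4 + 0.07 + 0.06 + 0.35 = 0.92.
P(F ∩ S) = 0.12·0.04 + 0.2·0.4 + 0.15·0.07 + 0.03·0.06 + 0.04·0.35 = 0.0048 + 0.08 + 0.0105 + 0.0018 + 0.014 = 0.1111.
P(F | S) = 0.1111 / 0.92 = 0.120761…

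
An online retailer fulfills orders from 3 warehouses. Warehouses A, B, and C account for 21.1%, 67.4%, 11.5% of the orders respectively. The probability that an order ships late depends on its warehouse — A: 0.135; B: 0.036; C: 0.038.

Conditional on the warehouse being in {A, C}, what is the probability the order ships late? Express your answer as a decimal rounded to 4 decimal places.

0.1008

Let S = {A, C}.
P(S) = 0.211 + 0.115 = 0.326.
P(L ∩ S) = 0.135·0.211 + 0.038·0.115 = 0.028485 + 0.00437 = 0.032855.
P(L | S) = 0.032855 / 0.326 = 0.100782…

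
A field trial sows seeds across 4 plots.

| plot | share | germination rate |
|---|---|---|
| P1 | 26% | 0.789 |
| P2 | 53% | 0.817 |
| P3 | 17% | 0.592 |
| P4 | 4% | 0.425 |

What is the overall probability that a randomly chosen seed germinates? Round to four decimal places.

Summing over the partition,
P(G) = P(G|P1)·P(P1) + P(G|P2)·P(P2) + P(G|P3)·P(P3) + P(G|P4)·P(P4)
      = 0.789·0.26 + 0.817·0.53 + 0.592·0.17 + 0.425·0.04
      = 0.20514 + 0.43301 + 0.10064 + 0.017 = 0.75579

P(G) ≈ 0.7558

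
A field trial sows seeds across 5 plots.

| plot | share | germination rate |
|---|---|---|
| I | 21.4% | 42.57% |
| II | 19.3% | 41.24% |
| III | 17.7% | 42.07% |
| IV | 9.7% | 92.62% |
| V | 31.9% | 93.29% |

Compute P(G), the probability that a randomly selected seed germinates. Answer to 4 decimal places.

0.6326

P(G) = P(G|I)·P(I) + P(G|II)·P(II) + P(G|III)·P(III) + P(G|IV)·P(IV) + P(G|V)·P(V)
      = 0.4257·0.214 + 0.4124·0.193 + 0.4207·0.177 + 0.9262·0.097 + 0.9329·0.319
      = 0.0910998 + 0.0795932 + 0.0744639 + 0.0898414 + 0.2975951 = 0.6325934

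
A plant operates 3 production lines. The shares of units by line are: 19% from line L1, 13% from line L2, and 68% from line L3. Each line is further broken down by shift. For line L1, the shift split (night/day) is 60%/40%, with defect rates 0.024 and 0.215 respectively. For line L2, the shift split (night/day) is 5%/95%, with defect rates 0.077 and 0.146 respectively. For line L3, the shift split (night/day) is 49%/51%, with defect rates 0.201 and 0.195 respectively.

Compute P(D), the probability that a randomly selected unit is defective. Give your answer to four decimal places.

0.1722

P(D|L1) = 0.6·0.024 + 0.4·0.215 = 0.0144 + 0.086 = 0.1004
P(D|L2) = 0.05·0.077 + 0.95·0.146 = 0.00385 + 0.1387 = 0.14255
P(D|L3) = 0.49·0.201 + 0.51·0.195 = 0.09849 + 0.09945 = 0.19794
By total probability over the outer partition,
P(D) = 0.19·0.1004 + 0.13·0.14255 + 0.68·0.19794
      = 0.019076 + 0.0185315 + 0.1345992 = 0.1722067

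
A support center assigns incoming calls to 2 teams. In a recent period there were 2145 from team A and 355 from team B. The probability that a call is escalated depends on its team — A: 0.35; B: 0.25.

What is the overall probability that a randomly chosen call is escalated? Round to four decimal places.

0.3358

Total: 2145 + 355 = 2500.
P(A) = 2145/2500 = 0.858. P(B) = 355/2500 = 0.142.
Using total probability over the partition,
P(E) = P(E|A)·P(A) + P(E|B)·P(B)
      = 0.35·0.858 + 0.25·0.142
      = 0.3003 + 0.0355 = 0.3358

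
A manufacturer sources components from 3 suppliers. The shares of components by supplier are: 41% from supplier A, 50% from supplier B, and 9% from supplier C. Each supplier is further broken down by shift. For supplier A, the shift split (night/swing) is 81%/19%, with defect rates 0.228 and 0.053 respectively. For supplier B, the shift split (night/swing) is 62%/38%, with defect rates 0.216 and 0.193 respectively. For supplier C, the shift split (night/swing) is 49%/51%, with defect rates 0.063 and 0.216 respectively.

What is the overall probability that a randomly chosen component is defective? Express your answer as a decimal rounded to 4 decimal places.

P(D|A) = 0.81·0.228 + 0.19·0.053 = 0.18468 + 0.01007 = 0.19475
P(D|B) = 0.62·0.216 + 0.38·0.193 = 0.13392 + 0.07334 = 0.20726
P(D|C) = 0.49·0.063 + 0.51·0.216 = 0.03087 + 0.11016 = 0.14103
By total probability over the outer partition,
P(D) = 0.41·0.19475 + 0.5·0.20726 + 0.09·0.14103
      = 0.0798475 + 0.10363 + 0.0126927 = 0.1961702

P(D) ≈ 0.1962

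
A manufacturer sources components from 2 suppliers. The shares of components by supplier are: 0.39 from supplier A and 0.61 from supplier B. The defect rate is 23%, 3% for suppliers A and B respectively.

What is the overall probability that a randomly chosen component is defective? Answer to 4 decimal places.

P(D) = P(D|A)·P(A) + P(D|B)·P(B)
      = 0.23·0.39 + 0.03·0.61
      = 0.0897 + 0.0183 = 0.108

0.1080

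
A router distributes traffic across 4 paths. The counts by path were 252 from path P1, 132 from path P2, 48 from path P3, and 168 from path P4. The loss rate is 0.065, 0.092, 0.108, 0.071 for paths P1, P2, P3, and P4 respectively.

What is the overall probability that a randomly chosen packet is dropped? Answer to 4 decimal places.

0.0761

Total: 252 + 132 + 48 + 168 = 600.
P(P1) = 252/600 = 0.42. P(P2) = 132/600 = 0.22. P(P3) = 48/600 = 0.08. P(P4) = 168/600 = 0.28.
P(L) = P(L|P1)·P(P1) + P(L|P2)·P(P2) + P(L|P3)·P(P3) + P(L|P4)·P(P4)
      = 0.065·0.42 + 0.092·0.22 + 0.108·0.08 + 0.071·0.28
      = 0.0273 + 0.02024 + 0.00864 + 0.01988 = 0.07606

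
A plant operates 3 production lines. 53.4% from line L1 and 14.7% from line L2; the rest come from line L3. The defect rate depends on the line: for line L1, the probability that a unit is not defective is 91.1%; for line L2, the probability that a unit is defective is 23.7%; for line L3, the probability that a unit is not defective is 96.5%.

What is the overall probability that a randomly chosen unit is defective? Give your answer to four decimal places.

P(D) ≈ 0.0935

P(L3) = 1 − (0.534 + 0.147) = 0.319.
P(D|L1) = 1 − 0.911 = 0.089.
P(D|L3) = 1 − 0.965 = 0.035.
Using total probability over the partition,
P(D) = P(D|L1)·P(L1) + P(D|L2)·P(L2) + P(D|L3)·P(L3)
      = 0.089·0.534 + 0.237·0.147 + 0.035·0.319
      = 0.047526 + 0.034839 + 0.011165 = 0.09353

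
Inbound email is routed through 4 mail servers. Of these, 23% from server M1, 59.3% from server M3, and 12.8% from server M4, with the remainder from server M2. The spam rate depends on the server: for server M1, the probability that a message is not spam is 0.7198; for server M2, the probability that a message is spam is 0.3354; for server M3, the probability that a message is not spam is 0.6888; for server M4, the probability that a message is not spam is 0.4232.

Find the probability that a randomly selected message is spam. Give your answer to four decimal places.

P(M2) = 1 − (0.23 + 0.593 + 0.128) = 0.049.
P(S|M1) = 1 − 0.7198 = 0.2802.
P(S|M3) = 1 − 0.6888 = 0.3112.
P(S|M4) = 1 − 0.4232 = 0.5768.
P(S) = P(S|M1)·P(M1) + P(S|M2)·P(M2) + P(S|M3)·P(M3) + P(S|M4)·P(M4)
      = 0.2802·0.23 + 0.3354·0.049 + 0.3112·0.593 + 0.5768·0.128
      = 0.064446 + 0.0164346 + 0.1845416 + 0.0738304 = 0.3392526

P(S) ≈ 0.3393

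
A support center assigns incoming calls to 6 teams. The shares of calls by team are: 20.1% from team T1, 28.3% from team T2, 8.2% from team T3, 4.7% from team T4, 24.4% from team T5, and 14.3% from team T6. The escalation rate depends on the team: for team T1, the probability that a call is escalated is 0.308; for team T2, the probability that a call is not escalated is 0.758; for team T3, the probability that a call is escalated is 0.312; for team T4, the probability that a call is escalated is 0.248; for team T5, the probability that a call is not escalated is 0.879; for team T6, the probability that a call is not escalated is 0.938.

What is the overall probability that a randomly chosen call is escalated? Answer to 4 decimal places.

0.2060

P(E|T2) = 1 − 0.758 = 0.242.
P(E|T5) = 1 − 0.879 = 0.121.
P(E|T6) = 1 − 0.938 = 0.062.
Using total probability over the partition,
P(E) = P(E|T1)·P(T1) + P(E|T2)·P(T2) + P(E|T3)·P(T3) + P(E|T4)·P(T4) + P(E|T5)·P(T5) + P(E|T6)·P(T6)
      = 0.308·0.201 + 0.242·0.283 + 0.312·0.082 + 0.248·0.047 + 0.121·0.244 + 0.062·0.143
      = 0.061908 + 0.068486 + 0.025584 + 0.011656 + 0.029524 + 0.008866 = 0.206024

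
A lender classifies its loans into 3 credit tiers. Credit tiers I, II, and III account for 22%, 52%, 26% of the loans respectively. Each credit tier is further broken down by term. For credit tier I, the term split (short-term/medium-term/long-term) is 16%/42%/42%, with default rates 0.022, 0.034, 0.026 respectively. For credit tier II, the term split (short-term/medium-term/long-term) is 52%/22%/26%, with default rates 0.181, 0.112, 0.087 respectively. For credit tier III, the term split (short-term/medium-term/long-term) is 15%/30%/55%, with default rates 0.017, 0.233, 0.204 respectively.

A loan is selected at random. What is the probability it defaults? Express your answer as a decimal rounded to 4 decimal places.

0.1278

P(D|I) = 0.16·0.022 + 0.42·0.034 + 0.42·0.026 = 0.00352 + 0.01428 + 0.01092 = 0.02872
P(D|II) = 0.52·0.181 + 0.22·0.112 + 0.26·0.087 = 0.09412 + 0.02464 + 0.02262 = 0.14138
P(D|III) = 0.15·0.017 + 0.3·0.233 + 0.55·0.204 = 0.00255 + 0.0699 + 0.1122 = 0.18465
By total probability over the outer partition,
P(D) = 0.22·0.02872 + 0.52·0.14138 + 0.26·0.18465
      = 0.0063184 + 0.0735176 + 0.048009 = 0.127845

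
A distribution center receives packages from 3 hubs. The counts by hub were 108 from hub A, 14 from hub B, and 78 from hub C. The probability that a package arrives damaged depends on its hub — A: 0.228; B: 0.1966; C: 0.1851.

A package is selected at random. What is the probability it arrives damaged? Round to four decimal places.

0.2091

Total: 108 + 14 + 78 = 200.
P(A) = 108/200 = 0.54. P(B) = 14/200 = 0.07. P(C) = 78/200 = 0.39.
Using total probability over the partition,
P(D) = P(D|A)·P(A) + P(D|B)·P(B) + P(D|C)·P(C)
      = 0.228·0.54 + 0.1966·0.07 + 0.1851·0.39
      = 0.12312 + 0.013762 + 0.072189 = 0.209071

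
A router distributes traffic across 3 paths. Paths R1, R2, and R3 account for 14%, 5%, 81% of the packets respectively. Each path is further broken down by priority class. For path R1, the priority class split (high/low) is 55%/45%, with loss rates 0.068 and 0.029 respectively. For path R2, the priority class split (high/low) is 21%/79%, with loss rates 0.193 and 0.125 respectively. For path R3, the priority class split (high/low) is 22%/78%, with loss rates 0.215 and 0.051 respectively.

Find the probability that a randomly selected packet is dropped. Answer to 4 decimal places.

P(L) ≈ 0.0846

P(L|R1) = 0.55·0.068 + 0.45·0.029 = 0.0374 + 0.01305 = 0.05045
P(L|R2) = 0.21·0.193 + 0.79·0.125 = 0.04053 + 0.09875 = 0.13928
P(L|R3) = 0.22·0.215 + 0.78·0.051 = 0.0473 + 0.03978 = 0.08708
By total probability over the outer partition,
P(L) = 0.14·0.05045 + 0.05·0.13928 + 0.81·0.08708
      = 0.007063 + 0.006964 + 0.0705348 = 0.0845618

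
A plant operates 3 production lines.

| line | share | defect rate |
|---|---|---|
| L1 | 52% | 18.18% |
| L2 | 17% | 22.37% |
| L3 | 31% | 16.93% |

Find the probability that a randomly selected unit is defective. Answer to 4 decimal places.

P(D) = P(D|L1)·P(L1) + P(D|L2)·P(L2) + P(D|L3)·P(L3)
      = 0.1818·0.52 + 0.2237·0.17 + 0.1693·0.31
      = 0.094536 + 0.038029 + 0.052483 = 0.185048

P(D) ≈ 0.1850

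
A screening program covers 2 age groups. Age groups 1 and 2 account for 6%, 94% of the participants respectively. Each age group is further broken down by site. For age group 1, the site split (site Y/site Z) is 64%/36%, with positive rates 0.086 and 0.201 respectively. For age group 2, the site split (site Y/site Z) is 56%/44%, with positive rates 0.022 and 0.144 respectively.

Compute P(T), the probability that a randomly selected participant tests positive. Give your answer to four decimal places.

0.0788

P(T|1) = 0.64·0.086 + 0.36·0.201 = 0.05504 + 0.07236 = 0.1274
P(T|2) = 0.56·0.022 + 0.44·0.144 = 0.01232 + 0.06336 = 0.07568
Then overall,
P(T) = 0.06·0.1274 + 0.94·0.07568
      = 0.007644 + 0.0711392 = 0.0787832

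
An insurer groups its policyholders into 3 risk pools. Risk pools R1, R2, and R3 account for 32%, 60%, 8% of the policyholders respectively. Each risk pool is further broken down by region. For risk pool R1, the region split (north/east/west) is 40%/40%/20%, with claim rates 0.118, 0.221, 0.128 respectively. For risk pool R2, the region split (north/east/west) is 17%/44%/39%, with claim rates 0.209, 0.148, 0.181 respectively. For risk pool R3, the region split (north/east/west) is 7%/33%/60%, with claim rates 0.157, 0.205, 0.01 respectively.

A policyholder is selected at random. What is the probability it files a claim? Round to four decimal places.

P(C) ≈ 0.1611

P(C|R1) = 0.4·0.118 + 0.4·0.221 + 0.2·0.128 = 0.0472 + 0.0884 + 0.0256 = 0.1612
P(C|R2) = 0.17·0.209 + 0.44·0.148 + 0.39·0.181 = 0.03553 + 0.06512 + 0.07059 = 0.17124
P(C|R3) = 0.07·0.157 + 0.33·0.205 + 0.6·0.01 = 0.01099 + 0.06765 + 0.006 = 0.08464
Then overall,
P(C) = 0.32·0.1612 + 0.6·0.17124 + 0.08·0.08464
      = 0.051584 + 0.102744 + 0.0067712 = 0.1610992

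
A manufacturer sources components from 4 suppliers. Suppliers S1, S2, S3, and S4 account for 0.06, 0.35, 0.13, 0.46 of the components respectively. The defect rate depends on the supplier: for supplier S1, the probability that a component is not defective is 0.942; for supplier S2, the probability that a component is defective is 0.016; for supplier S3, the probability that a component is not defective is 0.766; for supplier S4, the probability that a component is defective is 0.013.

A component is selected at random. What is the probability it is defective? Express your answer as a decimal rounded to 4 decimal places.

0.0455

P(D|S1) = 1 − 0.942 = 0.058.
P(D|S3) = 1 − 0.766 = 0.234.
P(D) = P(D|S1)·P(S1) + P(D|S2)·P(S2) + P(D|S3)·P(S3) + P(D|S4)·P(S4)
      = 0.058·0.06 + 0.016·0.35 + 0.234·0.13 + 0.013·0.46
      = 0.00348 + 0.0056 + 0.03042 + 0.00598 = 0.04548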